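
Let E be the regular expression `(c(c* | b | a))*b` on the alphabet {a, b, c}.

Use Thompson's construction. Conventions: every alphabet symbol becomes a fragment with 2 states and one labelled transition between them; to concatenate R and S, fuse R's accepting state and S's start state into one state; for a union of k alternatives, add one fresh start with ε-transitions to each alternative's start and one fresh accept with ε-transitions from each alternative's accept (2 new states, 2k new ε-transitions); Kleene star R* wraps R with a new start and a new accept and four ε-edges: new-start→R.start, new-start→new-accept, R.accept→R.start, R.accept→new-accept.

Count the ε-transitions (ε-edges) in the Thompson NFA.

Recursing over subexpressions:
Each of the 5 symbol leaves contributes 0 ε-transitions.
  c* — 4 ε-transitions
  c* | b | a — 10 ε-transitions
  c(c* | b | a) — 10 ε-transitions
  (c(c* | b | a))* — 14 ε-transitions
  (c(c* | b | a))*b — 14 ε-transitions

14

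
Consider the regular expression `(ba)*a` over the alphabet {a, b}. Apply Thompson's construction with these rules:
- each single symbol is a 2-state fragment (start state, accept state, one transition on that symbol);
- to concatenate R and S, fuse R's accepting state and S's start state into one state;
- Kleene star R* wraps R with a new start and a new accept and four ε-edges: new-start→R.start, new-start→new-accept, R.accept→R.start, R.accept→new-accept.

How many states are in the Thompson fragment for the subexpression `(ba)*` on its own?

Fragment for `(ba)*`:
Each of the 2 symbol leaves contributes a 2-state fragment.
  ba → 3 states
  (ba)* → 5 states

5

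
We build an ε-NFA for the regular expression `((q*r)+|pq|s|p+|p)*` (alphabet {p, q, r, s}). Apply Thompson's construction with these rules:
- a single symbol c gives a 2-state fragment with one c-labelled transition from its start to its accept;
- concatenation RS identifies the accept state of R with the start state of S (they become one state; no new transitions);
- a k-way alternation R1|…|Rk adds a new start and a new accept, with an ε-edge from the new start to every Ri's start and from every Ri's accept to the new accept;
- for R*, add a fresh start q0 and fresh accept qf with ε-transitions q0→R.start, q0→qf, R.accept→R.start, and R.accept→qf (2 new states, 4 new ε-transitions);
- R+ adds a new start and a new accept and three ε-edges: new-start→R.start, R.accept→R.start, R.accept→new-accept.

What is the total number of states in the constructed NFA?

Bottom-up over the parse tree:
Each of the 7 symbol leaves contributes a 2-state fragment.
  q* → 4 states
  q*r → 5 states
  (q*r)+ → 7 states
  pq → 3 states
  p+ → 4 states
  (q*r)+|pq|s|p+|p → 20 states
  ((q*r)+|pq|s|p+|p)* → 22 states

22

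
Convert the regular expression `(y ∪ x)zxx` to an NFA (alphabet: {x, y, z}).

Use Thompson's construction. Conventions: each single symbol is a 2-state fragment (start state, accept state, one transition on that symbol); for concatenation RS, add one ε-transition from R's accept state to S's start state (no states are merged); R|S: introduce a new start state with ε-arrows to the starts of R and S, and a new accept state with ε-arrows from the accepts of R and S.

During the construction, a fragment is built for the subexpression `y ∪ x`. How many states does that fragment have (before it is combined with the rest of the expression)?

6

Fragment for `y ∪ x`:
Each of the 2 symbol leaves contributes a 2-state fragment.
  y ∪ x : 6 states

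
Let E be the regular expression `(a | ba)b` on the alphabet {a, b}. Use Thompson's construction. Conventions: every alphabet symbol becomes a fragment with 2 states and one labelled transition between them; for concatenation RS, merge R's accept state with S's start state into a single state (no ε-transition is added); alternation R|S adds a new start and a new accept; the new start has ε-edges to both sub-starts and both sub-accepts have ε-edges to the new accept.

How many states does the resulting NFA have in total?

8

Per subexpression:
Each of the 4 symbol leaves contributes a 2-state fragment.
  ba — 3 states
  a | ba — 7 states
  (a | ba)b — 8 states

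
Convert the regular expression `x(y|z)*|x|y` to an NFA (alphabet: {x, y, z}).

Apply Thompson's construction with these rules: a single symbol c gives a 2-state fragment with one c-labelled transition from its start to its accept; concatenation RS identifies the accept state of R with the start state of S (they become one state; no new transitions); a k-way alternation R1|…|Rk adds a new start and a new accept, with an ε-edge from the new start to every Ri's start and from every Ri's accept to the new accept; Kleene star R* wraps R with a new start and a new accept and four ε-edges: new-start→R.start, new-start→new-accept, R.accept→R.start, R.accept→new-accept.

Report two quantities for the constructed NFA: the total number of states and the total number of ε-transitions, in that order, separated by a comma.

Bottom-up over the parse tree:
Each of the 5 symbol leaves contributes 2 states and 0 ε-transitions.
  y|z = 6 states, 4 ε-transitions
  (y|z)* = 8 states, 8 ε-transitions
  x(y|z)* = 9 states, 8 ε-transitions
  x(y|z)*|x|y = 15 states, 14 ε-transitions

15, 14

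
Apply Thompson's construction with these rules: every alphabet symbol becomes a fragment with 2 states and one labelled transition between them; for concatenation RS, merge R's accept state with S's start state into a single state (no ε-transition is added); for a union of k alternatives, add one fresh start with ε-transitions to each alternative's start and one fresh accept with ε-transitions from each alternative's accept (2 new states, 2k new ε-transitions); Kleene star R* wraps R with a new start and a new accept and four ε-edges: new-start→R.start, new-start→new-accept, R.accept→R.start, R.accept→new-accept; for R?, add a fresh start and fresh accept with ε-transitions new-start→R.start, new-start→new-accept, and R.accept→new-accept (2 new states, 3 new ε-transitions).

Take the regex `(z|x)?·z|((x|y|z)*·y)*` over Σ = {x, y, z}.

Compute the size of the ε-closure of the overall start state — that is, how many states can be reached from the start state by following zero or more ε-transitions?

15

Compute the ε-closure size of each fragment's start state recursively; a symbol fragment's start has no outgoing ε-edge, so its closure is just itself (size 1).
  z|x — |closure| = 1 + 1 + 1 = 3 (the new accept is not ε-reachable since no branch accepts ε)
  (z|x)? — new start has ε-edges to the inner start and to the new accept, so |closure| = 2 + 3 = 5
  (z|x)?·z — |closure| = 5 + (1−1) = 5 (closure spills across the concat boundary because the left factor accepts ε)
  x|y|z — |closure| = 1 + 1 + 1 + 1 = 4 (the new accept is not ε-reachable since no branch accepts ε)
  (x|y|z)* — |closure| = 1 (new start) + 4 (body) + 1 (new accept) = 6
  (x|y|z)*·y — the left operand accepts ε, so the closure extends into the next operand (the shared merged state is already counted); |closure| = 6 + (1−1) = 6
  ((x|y|z)*·y)* — new start has ε-edges to the inner start and to the new accept, so |closure| = 2 + 6 = 8
  (z|x)?·z|((x|y|z)*·y)* — new start ε-reaches every alternative's start; at least one alternative accepts ε, so the union's new accept is reached too: |closure| = 1 + 5 + 8 + 1 = 15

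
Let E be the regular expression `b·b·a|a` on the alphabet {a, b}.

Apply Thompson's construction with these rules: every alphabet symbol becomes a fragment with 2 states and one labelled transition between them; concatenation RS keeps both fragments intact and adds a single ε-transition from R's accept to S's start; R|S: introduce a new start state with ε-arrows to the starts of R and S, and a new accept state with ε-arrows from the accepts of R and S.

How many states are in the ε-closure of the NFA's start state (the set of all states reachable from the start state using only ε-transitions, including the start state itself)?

Compute the ε-closure size of each fragment's start state recursively; a symbol fragment's start has no outgoing ε-edge, so its closure is just itself (size 1).
  b·b·a → |closure| equals the left operand's closure size = 1 (its accept is not ε-reachable, so the closure stops there)
  b·b·a|a → |closure| = 1 + 1 + 1 = 3 (the new accept is not ε-reachable since no branch accepts ε)

3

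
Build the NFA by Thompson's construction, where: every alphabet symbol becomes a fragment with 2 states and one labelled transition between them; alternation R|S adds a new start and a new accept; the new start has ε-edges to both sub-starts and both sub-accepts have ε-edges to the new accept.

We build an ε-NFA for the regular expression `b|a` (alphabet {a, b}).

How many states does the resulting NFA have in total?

6

Per subexpression:
Each of the 2 symbol leaves contributes a 2-state fragment.
  b|a = 6 states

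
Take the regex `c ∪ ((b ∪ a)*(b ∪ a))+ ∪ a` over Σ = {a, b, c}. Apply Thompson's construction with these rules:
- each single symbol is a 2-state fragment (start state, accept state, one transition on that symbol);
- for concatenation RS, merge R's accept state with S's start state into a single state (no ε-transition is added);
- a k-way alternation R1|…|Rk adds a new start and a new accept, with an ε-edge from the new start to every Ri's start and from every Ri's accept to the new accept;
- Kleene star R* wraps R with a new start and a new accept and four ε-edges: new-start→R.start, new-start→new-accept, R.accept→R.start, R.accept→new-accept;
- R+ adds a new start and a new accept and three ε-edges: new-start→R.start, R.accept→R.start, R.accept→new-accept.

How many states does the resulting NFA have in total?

Bottom-up over the parse tree:
Each of the 6 symbol leaves contributes a 2-state fragment.
  b ∪ a = 6 states
  (b ∪ a)* = 8 states
  b ∪ a = 6 states
  (b ∪ a)*(b ∪ a) = 13 states
  ((b ∪ a)*(b ∪ a))+ = 15 states
  c ∪ ((b ∪ a)*(b ∪ a))+ ∪ a = 21 states

21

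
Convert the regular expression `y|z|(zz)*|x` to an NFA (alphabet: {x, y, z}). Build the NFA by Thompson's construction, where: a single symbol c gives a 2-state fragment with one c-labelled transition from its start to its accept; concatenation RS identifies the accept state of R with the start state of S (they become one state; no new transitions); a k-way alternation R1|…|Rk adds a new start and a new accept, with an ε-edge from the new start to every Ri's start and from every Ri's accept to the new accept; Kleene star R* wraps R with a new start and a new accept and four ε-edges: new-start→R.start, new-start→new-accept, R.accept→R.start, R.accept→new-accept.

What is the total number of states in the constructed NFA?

By structural recursion:
Each of the 5 symbol leaves contributes a 2-state fragment.
  zz → 3 states
  (zz)* → 5 states
  y|z|(zz)*|x → 13 states

13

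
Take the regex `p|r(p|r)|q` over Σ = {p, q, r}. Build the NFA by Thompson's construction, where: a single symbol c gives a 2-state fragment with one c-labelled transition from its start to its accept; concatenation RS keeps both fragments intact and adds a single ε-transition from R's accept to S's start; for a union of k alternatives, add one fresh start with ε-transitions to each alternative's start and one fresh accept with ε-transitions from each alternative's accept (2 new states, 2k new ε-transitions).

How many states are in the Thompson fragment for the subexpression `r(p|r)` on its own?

8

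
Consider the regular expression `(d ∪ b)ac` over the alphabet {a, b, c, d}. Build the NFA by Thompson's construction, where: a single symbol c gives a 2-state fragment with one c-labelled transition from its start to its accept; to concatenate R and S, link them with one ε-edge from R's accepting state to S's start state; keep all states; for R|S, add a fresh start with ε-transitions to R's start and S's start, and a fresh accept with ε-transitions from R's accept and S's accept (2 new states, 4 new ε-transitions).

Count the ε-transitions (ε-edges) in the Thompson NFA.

6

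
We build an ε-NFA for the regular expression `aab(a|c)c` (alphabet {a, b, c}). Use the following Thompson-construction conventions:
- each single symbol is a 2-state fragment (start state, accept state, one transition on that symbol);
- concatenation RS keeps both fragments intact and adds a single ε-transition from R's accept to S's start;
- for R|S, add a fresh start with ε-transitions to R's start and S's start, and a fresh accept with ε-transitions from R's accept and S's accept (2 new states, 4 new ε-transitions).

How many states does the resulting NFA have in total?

Per subexpression:
Each of the 6 symbol leaves contributes a 2-state fragment.
  a|c = 6 states
  aab(a|c)c = 14 states

14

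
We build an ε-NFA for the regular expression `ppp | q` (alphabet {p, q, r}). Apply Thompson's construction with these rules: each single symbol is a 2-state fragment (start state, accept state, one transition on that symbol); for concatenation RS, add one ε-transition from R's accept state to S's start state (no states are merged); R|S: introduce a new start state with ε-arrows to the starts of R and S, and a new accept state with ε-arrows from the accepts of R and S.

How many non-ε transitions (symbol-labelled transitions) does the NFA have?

4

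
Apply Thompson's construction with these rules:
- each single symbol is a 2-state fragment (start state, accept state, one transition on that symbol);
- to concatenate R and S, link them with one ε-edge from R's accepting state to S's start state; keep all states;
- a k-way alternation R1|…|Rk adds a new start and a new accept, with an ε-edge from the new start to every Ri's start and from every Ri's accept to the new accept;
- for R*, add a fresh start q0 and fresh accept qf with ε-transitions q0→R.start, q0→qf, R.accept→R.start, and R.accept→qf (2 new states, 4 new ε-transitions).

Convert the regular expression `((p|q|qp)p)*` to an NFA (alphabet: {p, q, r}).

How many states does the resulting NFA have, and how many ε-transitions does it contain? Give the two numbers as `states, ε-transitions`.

14, 12

Building bottom-up:
Each of the 5 symbol leaves contributes 2 states and 0 ε-transitions.
  qp : 4 states, 1 ε-transition
  p|q|qp : 10 states, 7 ε-transitions
  (p|q|qp)p : 12 states, 8 ε-transitions
  ((p|q|qp)p)* : 14 states, 12 ε-transitions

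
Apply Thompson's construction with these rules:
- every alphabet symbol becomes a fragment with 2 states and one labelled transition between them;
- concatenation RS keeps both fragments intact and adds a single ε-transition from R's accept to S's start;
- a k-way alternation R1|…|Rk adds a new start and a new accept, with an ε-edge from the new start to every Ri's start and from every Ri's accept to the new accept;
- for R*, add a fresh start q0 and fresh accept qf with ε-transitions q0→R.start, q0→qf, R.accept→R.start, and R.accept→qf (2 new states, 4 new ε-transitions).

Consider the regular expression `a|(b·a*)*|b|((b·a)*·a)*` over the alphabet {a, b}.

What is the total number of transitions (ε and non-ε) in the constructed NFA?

34

By structural recursion:
Each of the 7 symbol leaves contributes 1 transition (1 symbol, 0 ε).
  a* : 5 transitions (1 symbol, 4 ε)
  b·a* : 7 transitions (2 symbol, 5 ε)
  (b·a*)* : 11 transitions (2 symbol, 9 ε)
  b·a : 3 transitions (2 symbol, 1 ε)
  (b·a)* : 7 transitions (2 symbol, 5 ε)
  (b·a)*·a : 9 transitions (3 symbol, 6 ε)
  ((b·a)*·a)* : 13 transitions (3 symbol, 10 ε)
  a|(b·a*)*|b|((b·a)*·a)* : 34 transitions (7 symbol, 27 ε)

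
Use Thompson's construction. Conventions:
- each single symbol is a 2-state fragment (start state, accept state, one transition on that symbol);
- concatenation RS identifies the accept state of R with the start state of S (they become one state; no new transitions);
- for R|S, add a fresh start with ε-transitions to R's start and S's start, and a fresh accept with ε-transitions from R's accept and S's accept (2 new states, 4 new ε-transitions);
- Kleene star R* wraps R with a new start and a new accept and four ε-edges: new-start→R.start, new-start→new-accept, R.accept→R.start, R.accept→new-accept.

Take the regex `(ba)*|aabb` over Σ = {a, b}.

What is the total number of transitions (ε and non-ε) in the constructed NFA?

Bottom-up over the parse tree:
Each of the 6 symbol leaves contributes 1 transition (1 symbol, 0 ε).
  ba → 2 transitions (2 symbol, 0 ε)
  (ba)* → 6 transitions (2 symbol, 4 ε)
  aabb → 4 transitions (4 symbol, 0 ε)
  (ba)*|aabb → 14 transitions (6 symbol, 8 ε)

14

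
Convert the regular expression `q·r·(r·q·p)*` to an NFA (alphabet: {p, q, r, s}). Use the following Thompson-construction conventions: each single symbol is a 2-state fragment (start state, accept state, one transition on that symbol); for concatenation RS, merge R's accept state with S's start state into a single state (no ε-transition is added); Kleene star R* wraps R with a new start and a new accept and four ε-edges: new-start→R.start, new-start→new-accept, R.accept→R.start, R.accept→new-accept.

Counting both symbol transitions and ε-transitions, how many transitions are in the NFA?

By structural recursion:
Each of the 5 symbol leaves contributes 1 transition (1 symbol, 0 ε).
  r·q·p = 3 transitions (3 symbol, 0 ε)
  (r·q·p)* = 7 transitions (3 symbol, 4 ε)
  q·r·(r·q·p)* = 9 transitions (5 symbol, 4 ε)

9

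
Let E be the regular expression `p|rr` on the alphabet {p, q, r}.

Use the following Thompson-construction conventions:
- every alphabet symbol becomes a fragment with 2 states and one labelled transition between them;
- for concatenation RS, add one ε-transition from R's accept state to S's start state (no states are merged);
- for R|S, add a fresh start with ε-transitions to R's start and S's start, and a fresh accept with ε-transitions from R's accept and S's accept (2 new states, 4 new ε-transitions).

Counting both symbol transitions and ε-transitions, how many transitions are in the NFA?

8

By structural recursion:
Each of the 3 symbol leaves contributes 1 transition (1 symbol, 0 ε).
  rr : 3 transitions (2 symbol, 1 ε)
  p|rr : 8 transitions (3 symbol, 5 ε)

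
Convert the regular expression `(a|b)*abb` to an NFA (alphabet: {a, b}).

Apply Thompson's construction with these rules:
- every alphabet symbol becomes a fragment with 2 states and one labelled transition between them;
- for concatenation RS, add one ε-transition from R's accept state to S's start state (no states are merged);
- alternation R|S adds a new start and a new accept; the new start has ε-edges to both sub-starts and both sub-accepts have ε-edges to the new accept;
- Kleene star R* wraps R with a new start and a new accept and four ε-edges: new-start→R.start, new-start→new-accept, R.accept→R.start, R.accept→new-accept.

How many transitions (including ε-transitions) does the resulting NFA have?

Building bottom-up:
Each of the 5 symbol leaves contributes 1 transition (1 symbol, 0 ε).
  a|b : 6 transitions (2 symbol, 4 ε)
  (a|b)* : 10 transitions (2 symbol, 8 ε)
  (a|b)*abb : 16 transitions (5 symbol, 11 ε)

16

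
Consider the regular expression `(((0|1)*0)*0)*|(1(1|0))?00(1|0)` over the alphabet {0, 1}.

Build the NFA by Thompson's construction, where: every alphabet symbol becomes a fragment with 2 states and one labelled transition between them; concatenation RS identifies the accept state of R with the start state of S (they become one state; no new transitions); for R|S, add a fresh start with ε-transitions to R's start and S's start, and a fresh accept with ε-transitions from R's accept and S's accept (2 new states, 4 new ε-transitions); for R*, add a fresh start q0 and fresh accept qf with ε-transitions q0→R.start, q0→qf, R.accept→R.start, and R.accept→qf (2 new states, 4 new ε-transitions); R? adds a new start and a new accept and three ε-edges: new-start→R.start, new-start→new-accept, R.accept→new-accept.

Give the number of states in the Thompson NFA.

32

Bottom-up over the parse tree:
Each of the 11 symbol leaves contributes a 2-state fragment.
  0|1 : 6 states
  (0|1)* : 8 states
  (0|1)*0 : 9 states
  ((0|1)*0)* : 11 states
  ((0|1)*0)*0 : 12 states
  (((0|1)*0)*0)* : 14 states
  1|0 : 6 states
  1(1|0) : 7 states
  (1(1|0))? : 9 states
  1|0 : 6 states
  (1(1|0))?00(1|0) : 16 states
  (((0|1)*0)*0)*|(1(1|0))?00(1|0) : 32 states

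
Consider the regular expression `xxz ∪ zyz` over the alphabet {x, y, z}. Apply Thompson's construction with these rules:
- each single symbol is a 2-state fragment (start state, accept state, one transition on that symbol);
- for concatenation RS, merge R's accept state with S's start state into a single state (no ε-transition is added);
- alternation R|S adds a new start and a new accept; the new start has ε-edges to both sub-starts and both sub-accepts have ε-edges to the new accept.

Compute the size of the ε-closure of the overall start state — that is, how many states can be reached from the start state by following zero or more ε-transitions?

3

Work bottom-up. For each fragment F, track |ε-closure(F.start)| and whether F's accept lies in that closure (i.e. whether F accepts ε). A single-symbol fragment has closure size 1 and does not accept ε.
  xxz → |ε-closure| equals the left operand's closure size = 1 (its accept is not ε-reachable, so the closure stops there)
  zyz → |ε-closure| equals the left operand's closure size = 1 (its accept is not ε-reachable, so the closure stops there)
  xxz ∪ zyz → |ε-closure| = 1 + 1 + 1 = 3 (the new accept is not ε-reachable since no branch accepts ε)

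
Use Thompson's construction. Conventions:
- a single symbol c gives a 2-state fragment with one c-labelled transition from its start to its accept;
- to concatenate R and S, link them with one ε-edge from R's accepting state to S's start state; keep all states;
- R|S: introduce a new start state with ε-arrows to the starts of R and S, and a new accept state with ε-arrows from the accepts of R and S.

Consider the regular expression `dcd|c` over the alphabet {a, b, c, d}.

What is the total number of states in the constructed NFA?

Bottom-up over the parse tree:
Each of the 4 symbol leaves contributes a 2-state fragment.
  dcd → 6 states
  dcd|c → 10 states

10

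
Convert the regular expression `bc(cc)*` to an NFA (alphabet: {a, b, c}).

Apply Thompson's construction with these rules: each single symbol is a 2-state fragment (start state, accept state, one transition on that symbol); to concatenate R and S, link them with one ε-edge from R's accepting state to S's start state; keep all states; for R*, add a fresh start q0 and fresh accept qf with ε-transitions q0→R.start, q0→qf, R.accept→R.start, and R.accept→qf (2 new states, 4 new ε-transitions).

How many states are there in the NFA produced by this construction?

10

Bottom-up over the parse tree:
Each of the 4 symbol leaves contributes a 2-state fragment.
  cc : 4 states
  (cc)* : 6 states
  bc(cc)* : 10 states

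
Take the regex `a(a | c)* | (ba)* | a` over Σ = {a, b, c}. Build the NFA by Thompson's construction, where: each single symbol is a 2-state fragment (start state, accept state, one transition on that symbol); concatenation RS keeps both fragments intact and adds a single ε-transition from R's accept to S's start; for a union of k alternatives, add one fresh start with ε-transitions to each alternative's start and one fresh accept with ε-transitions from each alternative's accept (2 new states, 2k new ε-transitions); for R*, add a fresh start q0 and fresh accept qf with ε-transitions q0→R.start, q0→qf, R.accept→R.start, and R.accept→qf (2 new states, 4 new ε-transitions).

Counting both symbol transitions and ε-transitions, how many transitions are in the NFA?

26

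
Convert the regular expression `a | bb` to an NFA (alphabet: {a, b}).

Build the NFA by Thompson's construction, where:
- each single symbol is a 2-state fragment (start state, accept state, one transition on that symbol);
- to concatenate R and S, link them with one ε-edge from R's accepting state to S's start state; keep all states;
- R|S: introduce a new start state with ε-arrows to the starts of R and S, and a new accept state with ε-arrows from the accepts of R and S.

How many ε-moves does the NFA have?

Bottom-up over the parse tree:
Each of the 3 symbol leaves contributes 0 ε-transitions.
  bb — 1 ε-transition
  a | bb — 5 ε-transitions

5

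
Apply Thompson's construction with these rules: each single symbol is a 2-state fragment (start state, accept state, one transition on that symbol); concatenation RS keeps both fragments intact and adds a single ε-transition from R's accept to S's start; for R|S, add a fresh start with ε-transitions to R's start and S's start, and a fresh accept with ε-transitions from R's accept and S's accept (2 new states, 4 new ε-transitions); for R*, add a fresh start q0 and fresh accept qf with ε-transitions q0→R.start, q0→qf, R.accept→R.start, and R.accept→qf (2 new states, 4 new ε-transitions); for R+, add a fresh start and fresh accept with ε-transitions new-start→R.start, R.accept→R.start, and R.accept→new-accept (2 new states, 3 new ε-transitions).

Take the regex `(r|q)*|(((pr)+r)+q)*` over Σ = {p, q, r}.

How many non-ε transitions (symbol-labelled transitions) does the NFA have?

6

By structural recursion:
Each of the 6 symbol leaves contributes exactly 1 symbol transition.
  r|q : 2 symbol transitions
  (r|q)* : 2 symbol transitions
  pr : 2 symbol transitions
  (pr)+ : 2 symbol transitions
  (pr)+r : 3 symbol transitions
  ((pr)+r)+ : 3 symbol transitions
  ((pr)+r)+q : 4 symbol transitions
  (((pr)+r)+q)* : 4 symbol transitions
  (r|q)*|(((pr)+r)+q)* : 6 symbol transitions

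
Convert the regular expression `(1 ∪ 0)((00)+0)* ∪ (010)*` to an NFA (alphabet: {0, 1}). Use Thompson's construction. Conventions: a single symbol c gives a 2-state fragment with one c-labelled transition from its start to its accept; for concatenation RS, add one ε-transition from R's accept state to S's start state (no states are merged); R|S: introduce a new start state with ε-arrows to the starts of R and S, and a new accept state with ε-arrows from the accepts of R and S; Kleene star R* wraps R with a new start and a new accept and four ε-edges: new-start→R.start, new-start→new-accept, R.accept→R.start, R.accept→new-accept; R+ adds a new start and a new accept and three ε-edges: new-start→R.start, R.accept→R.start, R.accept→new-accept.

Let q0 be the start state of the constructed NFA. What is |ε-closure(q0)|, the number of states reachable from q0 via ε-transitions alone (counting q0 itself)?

Let C(F) = |ε-closure(F.start)| within fragment F, and note whether F accepts ε. Symbol fragments have C = 1 and do not accept ε. Then:
  1 ∪ 0 — |closure| = 1 + 1 + 1 = 3 (the new accept is not ε-reachable since no branch accepts ε)
  00 — |closure| equals the left operand's closure size = 1 (its accept is not ε-reachable, so the closure stops there)
  (00)+ — new start ε-reaches only the body's start; the new accept needs a symbol first: |closure| = 1 + 1 = 2
  (00)+0 — |closure| equals the left operand's closure size = 2 (its accept is not ε-reachable, so the closure stops there)
  ((00)+0)* — |closure| = 1 (new start) + 2 (body) + 1 (new accept) = 4
  (1 ∪ 0)((00)+0)* — same as the first factor's closure: |closure| = 3
  010 — same as the first factor's closure: |closure| = 1
  (010)* — the star's fresh start ε-reaches both the body's start and the fresh accept: |closure| = 2 + 1 = 3
  (1 ∪ 0)((00)+0)* ∪ (010)* — new start ε-reaches every alternative's start; at least one alternative accepts ε, so the union's new accept is reached too: |closure| = 1 + 3 + 3 + 1 = 8

8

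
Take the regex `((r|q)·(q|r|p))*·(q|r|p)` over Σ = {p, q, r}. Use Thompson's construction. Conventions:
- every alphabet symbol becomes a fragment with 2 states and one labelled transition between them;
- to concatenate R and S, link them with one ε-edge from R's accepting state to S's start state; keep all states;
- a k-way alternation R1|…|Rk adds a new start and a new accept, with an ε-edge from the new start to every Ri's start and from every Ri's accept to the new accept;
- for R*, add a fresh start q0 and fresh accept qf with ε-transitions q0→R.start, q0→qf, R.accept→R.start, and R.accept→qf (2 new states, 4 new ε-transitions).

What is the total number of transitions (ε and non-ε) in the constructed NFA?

Building bottom-up:
Each of the 8 symbol leaves contributes 1 transition (1 symbol, 0 ε).
  r|q — 6 transitions (2 symbol, 4 ε)
  q|r|p — 9 transitions (3 symbol, 6 ε)
  (r|q)·(q|r|p) — 16 transitions (5 symbol, 11 ε)
  ((r|q)·(q|r|p))* — 20 transitions (5 symbol, 15 ε)
  q|r|p — 9 transitions (3 symbol, 6 ε)
  ((r|q)·(q|r|p))*·(q|r|p) — 30 transitions (8 symbol, 22 ε)

30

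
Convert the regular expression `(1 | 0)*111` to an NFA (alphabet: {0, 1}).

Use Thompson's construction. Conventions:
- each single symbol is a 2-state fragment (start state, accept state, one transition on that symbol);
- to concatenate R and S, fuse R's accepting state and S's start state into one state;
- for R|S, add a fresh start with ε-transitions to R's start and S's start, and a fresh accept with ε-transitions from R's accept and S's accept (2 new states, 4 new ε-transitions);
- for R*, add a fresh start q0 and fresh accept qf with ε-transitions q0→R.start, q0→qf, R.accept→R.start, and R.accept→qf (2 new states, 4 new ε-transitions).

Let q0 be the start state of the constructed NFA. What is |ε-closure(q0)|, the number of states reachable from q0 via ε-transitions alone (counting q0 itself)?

Compute the ε-closure size of each fragment's start state recursively; a symbol fragment's start has no outgoing ε-edge, so its closure is just itself (size 1).
  1 | 0 : C = 1 + 1 + 1 = 3 (the new accept is not ε-reachable since no branch accepts ε)
  (1 | 0)* : new start has ε-edges to the inner start and to the new accept, so C = 2 + 3 = 5
  (1 | 0)*111 : C = 5 + (1−1) = 5 (closure spills across the concat boundary because the left factor accepts ε)

5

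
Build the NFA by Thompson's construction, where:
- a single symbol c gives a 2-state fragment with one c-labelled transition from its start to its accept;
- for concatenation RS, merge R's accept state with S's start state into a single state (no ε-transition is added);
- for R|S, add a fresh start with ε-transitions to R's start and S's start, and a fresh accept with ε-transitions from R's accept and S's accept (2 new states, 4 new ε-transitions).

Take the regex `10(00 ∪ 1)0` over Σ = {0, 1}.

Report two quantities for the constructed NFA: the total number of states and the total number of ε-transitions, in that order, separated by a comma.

10, 4

Recursing over subexpressions:
Each of the 6 symbol leaves contributes 2 states and 0 ε-transitions.
  00 = 3 states, 0 ε-transitions
  00 ∪ 1 = 7 states, 4 ε-transitions
  10(00 ∪ 1)0 = 10 states, 4 ε-transitions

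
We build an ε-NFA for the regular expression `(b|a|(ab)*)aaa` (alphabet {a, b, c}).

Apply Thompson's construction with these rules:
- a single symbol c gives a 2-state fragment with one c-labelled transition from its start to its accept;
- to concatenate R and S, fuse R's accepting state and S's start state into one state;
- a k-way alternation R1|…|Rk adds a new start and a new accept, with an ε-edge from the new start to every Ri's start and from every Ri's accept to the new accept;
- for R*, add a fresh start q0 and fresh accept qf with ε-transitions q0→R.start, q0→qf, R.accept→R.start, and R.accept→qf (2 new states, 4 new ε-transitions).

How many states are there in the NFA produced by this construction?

14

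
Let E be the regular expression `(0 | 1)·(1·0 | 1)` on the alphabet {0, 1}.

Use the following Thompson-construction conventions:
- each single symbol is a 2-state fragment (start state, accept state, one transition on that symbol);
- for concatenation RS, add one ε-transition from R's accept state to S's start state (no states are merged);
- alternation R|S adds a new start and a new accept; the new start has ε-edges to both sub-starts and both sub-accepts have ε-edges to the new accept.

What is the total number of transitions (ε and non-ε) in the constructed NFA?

Bottom-up over the parse tree:
Each of the 5 symbol leaves contributes 1 transition (1 symbol, 0 ε).
  0 | 1 → 6 transitions (2 symbol, 4 ε)
  1·0 → 3 transitions (2 symbol, 1 ε)
  1·0 | 1 → 8 transitions (3 symbol, 5 ε)
  (0 | 1)·(1·0 | 1) → 15 transitions (5 symbol, 10 ε)

15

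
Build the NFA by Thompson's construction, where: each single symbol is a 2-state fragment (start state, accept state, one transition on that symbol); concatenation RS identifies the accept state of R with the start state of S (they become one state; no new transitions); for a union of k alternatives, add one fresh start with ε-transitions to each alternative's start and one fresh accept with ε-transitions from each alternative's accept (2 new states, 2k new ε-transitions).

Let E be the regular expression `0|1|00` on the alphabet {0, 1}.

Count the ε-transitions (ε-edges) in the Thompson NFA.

Bottom-up over the parse tree:
Each of the 4 symbol leaves contributes 0 ε-transitions.
  00 : 0 ε-transitions
  0|1|00 : 6 ε-transitions

6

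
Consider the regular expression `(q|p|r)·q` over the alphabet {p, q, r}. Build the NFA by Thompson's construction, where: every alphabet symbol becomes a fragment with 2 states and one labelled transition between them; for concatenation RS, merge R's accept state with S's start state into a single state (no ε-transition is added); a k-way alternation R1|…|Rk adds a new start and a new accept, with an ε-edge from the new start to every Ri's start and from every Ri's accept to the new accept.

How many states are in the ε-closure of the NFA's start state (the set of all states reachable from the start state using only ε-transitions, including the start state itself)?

4

Work bottom-up. For each fragment F, track |ε-closure(F.start)| and whether F's accept lies in that closure (i.e. whether F accepts ε). A single-symbol fragment has closure size 1 and does not accept ε.
  q|p|r : |closure| = 1 + 1 + 1 + 1 = 4 (the new accept is not ε-reachable since no branch accepts ε)
  (q|p|r)·q : same as the first factor's closure: |closure| = 4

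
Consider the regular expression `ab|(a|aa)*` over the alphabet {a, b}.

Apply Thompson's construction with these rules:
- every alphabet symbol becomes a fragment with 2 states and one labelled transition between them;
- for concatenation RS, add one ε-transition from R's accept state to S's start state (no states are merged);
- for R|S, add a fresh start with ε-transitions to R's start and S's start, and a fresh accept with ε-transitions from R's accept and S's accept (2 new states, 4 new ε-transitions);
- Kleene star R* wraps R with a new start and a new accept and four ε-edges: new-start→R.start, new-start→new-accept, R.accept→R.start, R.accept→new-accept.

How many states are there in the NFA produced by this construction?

Building bottom-up:
Each of the 5 symbol leaves contributes a 2-state fragment.
  ab → 4 states
  aa → 4 states
  a|aa → 8 states
  (a|aa)* → 10 states
  ab|(a|aa)* → 16 states

16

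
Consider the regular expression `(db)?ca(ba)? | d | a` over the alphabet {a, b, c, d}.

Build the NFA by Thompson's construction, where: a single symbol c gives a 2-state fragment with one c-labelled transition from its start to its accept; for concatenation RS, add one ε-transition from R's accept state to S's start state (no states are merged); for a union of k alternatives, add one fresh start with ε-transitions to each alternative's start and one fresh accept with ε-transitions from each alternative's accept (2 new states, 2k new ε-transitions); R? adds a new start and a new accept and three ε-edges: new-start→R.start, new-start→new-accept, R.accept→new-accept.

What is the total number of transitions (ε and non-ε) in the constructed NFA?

25

Building bottom-up:
Each of the 8 symbol leaves contributes 1 transition (1 symbol, 0 ε).
  db : 3 transitions (2 symbol, 1 ε)
  (db)? : 6 transitions (2 symbol, 4 ε)
  ba : 3 transitions (2 symbol, 1 ε)
  (ba)? : 6 transitions (2 symbol, 4 ε)
  (db)?ca(ba)? : 17 transitions (6 symbol, 11 ε)
  (db)?ca(ba)? | d | a : 25 transitions (8 symbol, 17 ε)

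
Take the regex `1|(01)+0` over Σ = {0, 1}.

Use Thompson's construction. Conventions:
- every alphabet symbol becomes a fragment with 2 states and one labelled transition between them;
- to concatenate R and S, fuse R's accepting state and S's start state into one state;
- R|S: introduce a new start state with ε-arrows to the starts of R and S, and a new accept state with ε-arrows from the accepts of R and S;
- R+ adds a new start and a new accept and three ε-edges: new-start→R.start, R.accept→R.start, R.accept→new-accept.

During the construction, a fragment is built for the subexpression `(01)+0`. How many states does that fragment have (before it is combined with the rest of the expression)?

6

Fragment for `(01)+0`:
Each of the 3 symbol leaves contributes a 2-state fragment.
  01 — 3 states
  (01)+ — 5 states
  (01)+0 — 6 states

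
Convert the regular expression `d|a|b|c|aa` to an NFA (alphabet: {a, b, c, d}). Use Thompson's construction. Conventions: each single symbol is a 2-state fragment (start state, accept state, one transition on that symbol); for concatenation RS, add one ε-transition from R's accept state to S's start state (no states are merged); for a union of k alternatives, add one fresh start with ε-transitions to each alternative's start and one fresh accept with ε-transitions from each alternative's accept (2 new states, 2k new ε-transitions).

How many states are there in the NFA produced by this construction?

14

Building bottom-up:
Each of the 6 symbol leaves contributes a 2-state fragment.
  aa : 4 states
  d|a|b|c|aa : 14 states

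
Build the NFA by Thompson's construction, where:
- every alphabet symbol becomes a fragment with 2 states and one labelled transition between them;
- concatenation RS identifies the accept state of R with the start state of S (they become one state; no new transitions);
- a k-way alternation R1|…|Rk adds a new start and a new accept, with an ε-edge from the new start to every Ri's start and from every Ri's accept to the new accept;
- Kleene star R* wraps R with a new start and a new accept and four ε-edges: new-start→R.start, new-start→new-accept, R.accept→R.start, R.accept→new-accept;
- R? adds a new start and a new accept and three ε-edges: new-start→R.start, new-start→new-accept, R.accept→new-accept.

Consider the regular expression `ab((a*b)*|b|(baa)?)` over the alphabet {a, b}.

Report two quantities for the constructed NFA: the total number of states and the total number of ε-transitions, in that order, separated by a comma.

19, 17

Per subexpression:
Each of the 8 symbol leaves contributes 2 states and 0 ε-transitions.
  a* → 4 states, 4 ε-transitions
  a*b → 5 states, 4 ε-transitions
  (a*b)* → 7 states, 8 ε-transitions
  baa → 4 states, 0 ε-transitions
  (baa)? → 6 states, 3 ε-transitions
  (a*b)*|b|(baa)? → 17 states, 17 ε-transitions
  ab((a*b)*|b|(baa)?) → 19 states, 17 ε-transitions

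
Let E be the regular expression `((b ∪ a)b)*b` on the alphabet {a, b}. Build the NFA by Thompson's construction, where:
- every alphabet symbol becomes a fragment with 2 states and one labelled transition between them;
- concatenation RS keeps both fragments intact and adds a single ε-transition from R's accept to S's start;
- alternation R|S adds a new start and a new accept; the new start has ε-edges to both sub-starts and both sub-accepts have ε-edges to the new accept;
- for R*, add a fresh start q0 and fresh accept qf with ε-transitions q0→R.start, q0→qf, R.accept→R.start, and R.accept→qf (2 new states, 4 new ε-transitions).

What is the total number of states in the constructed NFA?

12

Building bottom-up:
Each of the 4 symbol leaves contributes a 2-state fragment.
  b ∪ a : 6 states
  (b ∪ a)b : 8 states
  ((b ∪ a)b)* : 10 states
  ((b ∪ a)b)*b : 12 states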